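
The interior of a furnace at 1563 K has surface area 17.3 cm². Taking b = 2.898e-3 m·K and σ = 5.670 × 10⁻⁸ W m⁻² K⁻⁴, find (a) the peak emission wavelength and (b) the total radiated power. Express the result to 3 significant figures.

(a) λ_max = b/T = 2.898×10⁻³/1563 = 1.854×10⁻⁶ m = 1.85 μm.
Area A = 17.3 cm² = 1.73×10⁻³ m².
(b) P = σAT⁴ = 5.670×10⁻⁸×1.73×10⁻³×(1563)⁴ = 585 W.

λ_max ≈ 1.85 μm; P ≈ 585 W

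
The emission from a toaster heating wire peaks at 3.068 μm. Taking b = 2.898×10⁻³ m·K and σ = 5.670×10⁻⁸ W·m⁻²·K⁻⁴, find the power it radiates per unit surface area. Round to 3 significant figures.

Wien's law: T = b/λ_max = 2.898×10⁻³/3.068×10⁻⁶ = 944.589 K.
Then I = σT⁴ = 5.670×10⁻⁸×(944.589)⁴ = 4.51×10⁴ W/m².

I ≈ 4.51×10⁴ W/m²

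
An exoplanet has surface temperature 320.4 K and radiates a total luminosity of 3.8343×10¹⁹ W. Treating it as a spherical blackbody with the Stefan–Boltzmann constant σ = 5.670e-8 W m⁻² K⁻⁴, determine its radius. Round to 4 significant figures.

R ≈ 7.146×10⁷ m

L = 4πR²σT⁴ ⇒ R = √(L/(4πσT⁴)).
σT⁴ = 597.521 W/m², so R = √(3.8343×10¹⁹/(4π×597.521)) = 7.146×10⁷ m.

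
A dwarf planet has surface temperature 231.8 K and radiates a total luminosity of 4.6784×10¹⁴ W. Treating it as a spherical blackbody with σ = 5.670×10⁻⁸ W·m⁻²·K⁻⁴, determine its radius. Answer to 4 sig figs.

R ≈ 4.769×10⁵ m

L = 4πR²σT⁴ ⇒ R = √(L/(4πσT⁴)).
σT⁴ = 163.696 W/m², so R = √(4.6784×10¹⁴/(4π×163.696)) = 4.769×10⁵ m.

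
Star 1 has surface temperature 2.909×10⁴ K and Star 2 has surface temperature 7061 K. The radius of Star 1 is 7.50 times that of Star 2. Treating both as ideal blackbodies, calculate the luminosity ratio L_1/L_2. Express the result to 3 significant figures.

L ∝ R²T⁴, so L_1/L_2 = (R_1/R_2)²(T_1/T_2)⁴ = (7.50)² × (2.909×10⁴/7061)⁴ = 56.25 × 288.078 = 1.62×10⁴.

L_1/L_2 ≈ 1.62×10⁴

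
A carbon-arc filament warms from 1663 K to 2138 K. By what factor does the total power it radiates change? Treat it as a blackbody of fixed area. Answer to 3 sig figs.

P ∝ T⁴, so P₂/P₁ = (T₂/T₁)⁴ = (2138/1663)⁴ = (1.28563)⁴ = 2.73.

P₂/P₁ ≈ 2.73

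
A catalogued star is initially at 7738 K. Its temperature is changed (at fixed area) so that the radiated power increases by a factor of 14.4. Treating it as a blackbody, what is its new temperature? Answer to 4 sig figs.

T₂ ≈ 1.507×10⁴ K

P ∝ T⁴, so T₂/T₁ = (P₂/P₁)^(1/4) = (14.4)^(1/4) = 1.94801.
T₂ = 7738 × 1.94801 = 1.507×10⁴ K.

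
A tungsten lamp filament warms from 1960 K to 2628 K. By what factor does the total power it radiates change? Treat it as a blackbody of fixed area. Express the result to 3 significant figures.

P₂/P₁ ≈ 3.23

P ∝ T⁴, so P₂/P₁ = (T₂/T₁)⁴ = (2628/1960)⁴ = (1.34082)⁴ = 3.23.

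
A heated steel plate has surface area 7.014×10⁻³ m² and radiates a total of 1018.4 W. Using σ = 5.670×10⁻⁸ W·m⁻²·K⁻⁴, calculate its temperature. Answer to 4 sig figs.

Area A = 7.014×10⁻³ m².
P = σAT⁴ ⇒ T = (P/(σA))^(1/4) = (1018.4/(5.670×10⁻⁸×7.014×10⁻³))^(1/4) = 1265 K.

T ≈ 1265 K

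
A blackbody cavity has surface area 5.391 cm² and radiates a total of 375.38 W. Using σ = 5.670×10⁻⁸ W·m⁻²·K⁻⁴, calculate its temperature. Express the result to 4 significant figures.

T ≈ 1872 K

Area A = 5.391 cm² = 5.391×10⁻⁴ m².
P = σAT⁴ ⇒ T = (P/(σA))^(1/4) = (375.38/(5.670×10⁻⁸×5.391×10⁻⁴))^(1/4) = 1872 K.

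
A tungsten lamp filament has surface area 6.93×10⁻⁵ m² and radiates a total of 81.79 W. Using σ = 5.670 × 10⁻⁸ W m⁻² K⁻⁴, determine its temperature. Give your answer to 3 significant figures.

Area A = 6.93×10⁻⁵ m².
P = σAT⁴ ⇒ T = (P/(σA))^(1/4) = (81.79/(5.670×10⁻⁸×6.93×10⁻⁵))^(1/4) = 2.14×10³ K.

T ≈ 2.14×10³ K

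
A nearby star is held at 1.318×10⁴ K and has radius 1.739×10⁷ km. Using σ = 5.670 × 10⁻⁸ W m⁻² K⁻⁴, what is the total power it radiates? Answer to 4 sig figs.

P ≈ 6.502×10³⁰ W

Surface area A = 4πR² = 4π(1.739×10¹⁰ m)² = 3.80022×10²¹ m².
P = σAT⁴ = 5.670×10⁻⁸ × 3.80022×10²¹ × (1.318×10⁴)⁴ = 6.502×10³⁰ W.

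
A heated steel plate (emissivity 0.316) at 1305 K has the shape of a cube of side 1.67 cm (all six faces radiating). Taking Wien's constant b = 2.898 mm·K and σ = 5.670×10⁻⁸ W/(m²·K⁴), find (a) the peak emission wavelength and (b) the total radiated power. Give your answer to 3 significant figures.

(a) λ_max = b/T = 2.898×10⁻³/1305 = 2.221×10⁻⁶ m = 2.22 μm.
Area A = 6s² = 6×(0.0167 m)² = 1.67334×10⁻³ m².
(b) P = εσAT⁴ = 0.316×5.670×10⁻⁸×1.67334×10⁻³×(1305)⁴ = 87.0 W.

λ_max ≈ 2.22 μm; P ≈ 87.0 W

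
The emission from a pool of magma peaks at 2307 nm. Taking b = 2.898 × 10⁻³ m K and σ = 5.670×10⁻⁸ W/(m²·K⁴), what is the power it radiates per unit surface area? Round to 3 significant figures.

Wien's law: T = b/λ_max = 2.898×10⁻³/2.307×10⁻⁶ = 1256.18 K.
Then I = σT⁴ = 5.670×10⁻⁸×(1256.18)⁴ = 1.41×10⁵ W/m².

I ≈ 1.41×10⁵ W/m²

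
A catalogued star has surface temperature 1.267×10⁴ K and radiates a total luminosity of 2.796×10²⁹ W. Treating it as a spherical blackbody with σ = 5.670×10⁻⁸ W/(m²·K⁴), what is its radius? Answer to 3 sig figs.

R ≈ 3.90×10⁹ m

L = 4πR²σT⁴ ⇒ R = √(L/(4πσT⁴)).
σT⁴ = 1.46113×10⁹ W/m², so R = √(2.796×10²⁹/(4π×1.46113×10⁹)) = 3.90×10⁹ m.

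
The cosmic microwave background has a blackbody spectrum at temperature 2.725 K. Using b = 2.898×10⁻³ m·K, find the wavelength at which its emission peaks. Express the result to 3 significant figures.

Wien's displacement law: λ_max = b/T = (2.898×10⁻³ m·K)/(2.725 K) = 1.063×10⁻³ m.
That is 1.06 mm, in the microwave range.

λ_max ≈ 1.06 mm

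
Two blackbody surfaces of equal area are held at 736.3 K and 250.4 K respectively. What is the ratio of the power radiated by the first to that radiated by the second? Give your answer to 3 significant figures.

P₁/P₂ ≈ 74.8

With equal areas, P₁/P₂ = (T₁/T₂)⁴ = (736.3/250.4)⁴ = 74.8.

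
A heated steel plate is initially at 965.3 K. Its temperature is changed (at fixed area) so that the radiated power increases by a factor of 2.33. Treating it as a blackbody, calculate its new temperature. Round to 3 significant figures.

T₂ ≈ 1.19×10³ K

P ∝ T⁴, so T₂/T₁ = (P₂/P₁)^(1/4) = (2.33)^(1/4) = 1.23549.
T₂ = 965.3 × 1.23549 = 1.19×10³ K.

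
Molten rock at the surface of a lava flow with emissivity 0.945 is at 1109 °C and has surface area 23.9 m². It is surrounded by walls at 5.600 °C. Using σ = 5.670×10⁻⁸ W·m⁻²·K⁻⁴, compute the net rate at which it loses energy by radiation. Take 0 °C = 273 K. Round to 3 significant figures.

Net loss ≈ 4.66×10⁶ W

T = 1109 °C + 273 = 1382 K.
Surroundings: T = 5.600 °C + 273 = 278.600 K.
Area A = 23.9 m².
Net radiated power P_net = εσA(T⁴ − T₀⁴) = 0.945×5.670×10⁻⁸×23.9×(1382⁴ − 278.600⁴).
T⁴ − T₀⁴ = 3.64781×10¹² − 6.02455×10⁹ = 3.64179×10¹² K⁴, so P_net = 4.66×10⁶ W.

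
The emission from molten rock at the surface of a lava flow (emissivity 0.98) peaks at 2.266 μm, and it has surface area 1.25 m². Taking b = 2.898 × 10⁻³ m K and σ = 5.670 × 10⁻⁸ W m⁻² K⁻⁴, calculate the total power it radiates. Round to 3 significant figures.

P ≈ 1.86×10⁵ W

Wien's law: T = b/λ_max = 2.898×10⁻³/2.266×10⁻⁶ = 1278.91 K.
Area A = 1.25 m².
Then P = εσAT⁴ = 0.98×5.670×10⁻⁸×1.25×(1278.91)⁴ = 1.86×10⁵ W.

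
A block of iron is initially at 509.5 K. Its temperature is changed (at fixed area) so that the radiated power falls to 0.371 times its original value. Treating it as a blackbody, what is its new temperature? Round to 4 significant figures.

P ∝ T⁴, so T₂/T₁ = (P₂/P₁)^(1/4) = (0.371)^(1/4) = 0.780447.
T₂ = 509.5 × 0.780447 = 397.6 K.

T₂ ≈ 397.6 K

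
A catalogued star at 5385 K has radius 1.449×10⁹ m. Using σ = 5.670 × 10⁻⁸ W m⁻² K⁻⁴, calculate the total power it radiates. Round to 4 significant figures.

Surface area A = 4πR² = 4π(1.449×10⁹ m)² = 2.63844×10¹⁹ m².
P = σAT⁴ = 5.670×10⁻⁸ × 2.63844×10¹⁹ × (5385)⁴ = 1.258×10²⁷ W.

P ≈ 1.258×10²⁷ W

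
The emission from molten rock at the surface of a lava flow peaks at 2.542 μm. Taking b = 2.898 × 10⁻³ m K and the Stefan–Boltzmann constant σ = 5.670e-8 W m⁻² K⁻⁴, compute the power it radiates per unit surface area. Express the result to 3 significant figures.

Wien's law: T = b/λ_max = 2.898×10⁻³/2.542×10⁻⁶ = 1140.05 K.
Then I = σT⁴ = 5.670×10⁻⁸×(1140.05)⁴ = 9.58×10⁴ W/m².

I ≈ 9.58×10⁴ W/m²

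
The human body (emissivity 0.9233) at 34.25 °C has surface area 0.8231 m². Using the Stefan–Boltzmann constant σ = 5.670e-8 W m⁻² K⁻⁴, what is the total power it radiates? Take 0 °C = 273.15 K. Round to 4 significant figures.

P ≈ 384.8 W

T = 34.25 °C + 273.15 = 307.40 K.
Area A = 0.8231 m².
P = εσAT⁴ = 0.9233 × 5.670×10⁻⁸ × 0.8231 × (307.40)⁴ = 384.8 W.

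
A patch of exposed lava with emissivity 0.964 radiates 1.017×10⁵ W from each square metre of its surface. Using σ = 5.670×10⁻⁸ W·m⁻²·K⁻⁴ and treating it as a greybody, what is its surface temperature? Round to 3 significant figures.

T ≈ 1.17×10³ K

I = εσT⁴, so T = (I/εσ)^(1/4) = (1.017×10⁵/(0.964×5.670×10⁻⁸))^(1/4) = 1.17×10³ K.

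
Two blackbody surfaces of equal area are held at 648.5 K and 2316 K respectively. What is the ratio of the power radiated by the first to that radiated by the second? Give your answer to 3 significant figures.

P₁/P₂ ≈ 6.15×10⁻³

With equal areas, P₁/P₂ = (T₁/T₂)⁴ = (648.5/2316)⁴ = 6.15×10⁻³.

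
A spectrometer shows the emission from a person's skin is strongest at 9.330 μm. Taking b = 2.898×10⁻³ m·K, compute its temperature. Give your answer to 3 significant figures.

T ≈ 311 K

Wien's law gives T = b/λ_max = (2.898×10⁻³ m·K)/(9.330×10⁻⁶ m) = 311 K.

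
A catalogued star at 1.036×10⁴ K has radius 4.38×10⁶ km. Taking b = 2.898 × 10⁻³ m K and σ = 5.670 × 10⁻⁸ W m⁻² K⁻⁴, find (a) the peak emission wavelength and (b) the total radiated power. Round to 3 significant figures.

(a) λ_max = b/T = 2.898×10⁻³/1.036×10⁴ = 2.797×10⁻⁷ m = 280 nm.
Surface area A = 4πR² = 4π(4.38×10⁹ m)² = 2.41078×10²⁰ m².
(b) P = σAT⁴ = 5.670×10⁻⁸×2.41078×10²⁰×(1.036×10⁴)⁴ = 1.57×10²⁹ W.

λ_max ≈ 280 nm; P ≈ 1.57×10²⁹ W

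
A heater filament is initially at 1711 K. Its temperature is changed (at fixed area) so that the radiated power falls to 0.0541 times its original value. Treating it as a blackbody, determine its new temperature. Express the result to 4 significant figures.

P ∝ T⁴, so T₂/T₁ = (P₂/P₁)^(1/4) = (0.0541)^(1/4) = 0.482280.
T₂ = 1711 × 0.482280 = 825.2 K.

T₂ ≈ 825.2 K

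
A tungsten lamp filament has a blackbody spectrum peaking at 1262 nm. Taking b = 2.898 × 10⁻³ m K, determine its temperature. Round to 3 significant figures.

T ≈ 2.30×10³ K

Wien's law gives T = b/λ_max = (2.898×10⁻³ m·K)/(1.262×10⁻⁶ m) = 2.30×10³ K.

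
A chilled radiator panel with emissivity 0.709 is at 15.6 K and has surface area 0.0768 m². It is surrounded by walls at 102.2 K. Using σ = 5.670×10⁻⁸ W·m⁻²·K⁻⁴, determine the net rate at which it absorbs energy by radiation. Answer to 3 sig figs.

Area A = 0.0768 m².
Net radiated power P_net = εσA(T⁴ − T₀⁴) = 0.709×5.670×10⁻⁸×0.0768×(15.6⁴ − 102.2⁴).
T⁴ − T₀⁴ = 59224.1 − 1.09095×10⁸ = -1.09036×10⁸ K⁴, so P_net = -0.337 W — negative, meaning a net gain of 0.337 W.

Net gain ≈ 0.337 W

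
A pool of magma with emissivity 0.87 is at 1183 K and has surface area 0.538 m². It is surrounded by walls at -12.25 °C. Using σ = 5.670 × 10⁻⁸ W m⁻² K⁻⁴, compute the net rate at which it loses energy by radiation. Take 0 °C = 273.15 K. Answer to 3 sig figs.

Surroundings: T = -12.25 °C + 273.15 = 260.90 K.
Area A = 0.538 m².
Net radiated power P_net = εσA(T⁴ − T₀⁴) = 0.87×5.670×10⁻⁸×0.538×(1183⁴ − 260.90⁴).
T⁴ − T₀⁴ = 1.95857×10¹² − 4.63336×10⁹ = 1.95394×10¹² K⁴, so P_net = 5.19×10⁴ W.

Net loss ≈ 5.19×10⁴ W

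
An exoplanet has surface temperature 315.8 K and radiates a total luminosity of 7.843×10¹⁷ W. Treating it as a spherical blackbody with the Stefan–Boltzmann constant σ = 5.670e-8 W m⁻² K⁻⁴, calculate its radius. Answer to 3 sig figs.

L = 4πR²σT⁴ ⇒ R = √(L/(4πσT⁴)).
σT⁴ = 563.938 W/m², so R = √(7.843×10¹⁷/(4π×563.938)) = 1.05×10⁷ m.

R ≈ 1.05×10⁷ m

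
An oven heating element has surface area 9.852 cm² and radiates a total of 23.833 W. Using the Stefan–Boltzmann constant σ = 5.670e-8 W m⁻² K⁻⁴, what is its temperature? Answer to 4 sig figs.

Area A = 9.852 cm² = 9.852×10⁻⁴ m².
P = σAT⁴ ⇒ T = (P/(σA))^(1/4) = (23.833/(5.670×10⁻⁸×9.852×10⁻⁴))^(1/4) = 808.2 K.

T ≈ 808.2 K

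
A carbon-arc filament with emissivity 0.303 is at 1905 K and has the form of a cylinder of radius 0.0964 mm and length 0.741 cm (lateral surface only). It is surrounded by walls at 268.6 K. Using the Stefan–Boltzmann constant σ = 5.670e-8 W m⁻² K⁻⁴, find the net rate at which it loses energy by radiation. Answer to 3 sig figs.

Lateral area A = 2πrL = 2π×9.64×10⁻⁵×7.41×10⁻³ = 4.48823×10⁻⁶ m².
Net radiated power P_net = εσA(T⁴ − T₀⁴) = 0.303×5.670×10⁻⁸×4.48823×10⁻⁶×(1905⁴ − 268.6⁴).
T⁴ − T₀⁴ = 1.31698×10¹³ − 5.20504×10⁹ = 1.31646×10¹³ K⁴, so P_net = 1.02 W.

Net loss ≈ 1.02 W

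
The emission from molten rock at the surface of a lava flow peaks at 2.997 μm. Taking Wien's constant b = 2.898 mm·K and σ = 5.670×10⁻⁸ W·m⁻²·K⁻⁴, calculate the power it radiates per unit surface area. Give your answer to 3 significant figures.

Wien's law: T = b/λ_max = 2.898×10⁻³/2.997×10⁻⁶ = 966.967 K.
Then I = σT⁴ = 5.670×10⁻⁸×(966.967)⁴ = 4.96×10⁴ W/m².

I ≈ 4.96×10⁴ W/m²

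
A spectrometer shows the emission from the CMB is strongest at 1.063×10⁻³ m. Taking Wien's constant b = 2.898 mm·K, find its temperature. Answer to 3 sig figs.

T ≈ 2.73 K

Wien's law gives T = b/λ_max = (2.898×10⁻³ m·K)/(1.063×10⁻³ m) = 2.73 K.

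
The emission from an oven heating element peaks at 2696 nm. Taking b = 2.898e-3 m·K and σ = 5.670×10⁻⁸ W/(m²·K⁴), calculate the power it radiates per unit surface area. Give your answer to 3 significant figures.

Wien's law: T = b/λ_max = 2.898×10⁻³/2.696×10⁻⁶ = 1074.93 K.
Then I = σT⁴ = 5.670×10⁻⁸×(1074.93)⁴ = 7.57×10⁴ W/m².

I ≈ 7.57×10⁴ W/m²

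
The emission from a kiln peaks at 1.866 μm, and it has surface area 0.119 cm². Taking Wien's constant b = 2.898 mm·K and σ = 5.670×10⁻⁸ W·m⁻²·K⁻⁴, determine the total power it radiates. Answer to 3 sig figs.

Wien's law: T = b/λ_max = 2.898×10⁻³/1.866×10⁻⁶ = 1553.05 K.
Area A = 0.119 cm² = 1.19×10⁻⁵ m².
Then P = σAT⁴ = 5.670×10⁻⁸×1.19×10⁻⁵×(1553.05)⁴ = 3.93 W.

P ≈ 3.93 W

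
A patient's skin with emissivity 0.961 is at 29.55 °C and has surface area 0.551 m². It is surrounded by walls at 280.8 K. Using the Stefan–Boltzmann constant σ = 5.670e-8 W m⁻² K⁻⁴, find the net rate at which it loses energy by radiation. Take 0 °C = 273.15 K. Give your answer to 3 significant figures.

Net loss ≈ 65.4 W

T = 29.55 °C + 273.15 = 302.70 K.
Area A = 0.551 m².
Net radiated power P_net = εσA(T⁴ − T₀⁴) = 0.961×5.670×10⁻⁸×0.551×(302.70⁴ − 280.8⁴).
T⁴ − T₀⁴ = 8.39556×10⁹ − 6.21711×10⁹ = 2.17845×10⁹ K⁴, so P_net = 65.4 W.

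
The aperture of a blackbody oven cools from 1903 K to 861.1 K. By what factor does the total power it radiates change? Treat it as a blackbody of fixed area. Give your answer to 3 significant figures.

P₂/P₁ ≈ 0.0419

P ∝ T⁴, so P₂/P₁ = (T₂/T₁)⁴ = (861.1/1903)⁴ = (0.452496)⁴ = 0.0419.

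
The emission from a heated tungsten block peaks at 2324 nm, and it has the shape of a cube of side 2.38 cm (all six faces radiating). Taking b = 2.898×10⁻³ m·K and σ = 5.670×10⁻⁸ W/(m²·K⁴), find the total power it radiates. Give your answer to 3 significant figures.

Wien's law: T = b/λ_max = 2.898×10⁻³/2.324×10⁻⁶ = 1246.99 K.
Area A = 6s² = 6×(0.0238 m)² = 3.39864×10⁻³ m².
Then P = σAT⁴ = 5.670×10⁻⁸×3.39864×10⁻³×(1246.99)⁴ = 466 W.

P ≈ 466 W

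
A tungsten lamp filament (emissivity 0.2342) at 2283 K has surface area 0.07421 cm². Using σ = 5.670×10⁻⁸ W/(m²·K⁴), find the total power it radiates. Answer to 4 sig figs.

P ≈ 2.677 W

Area A = 0.07421 cm² = 7.421×10⁻⁶ m².
P = εσAT⁴ = 0.2342 × 5.670×10⁻⁸ × 7.421×10⁻⁶ × (2283)⁴ = 2.677 W.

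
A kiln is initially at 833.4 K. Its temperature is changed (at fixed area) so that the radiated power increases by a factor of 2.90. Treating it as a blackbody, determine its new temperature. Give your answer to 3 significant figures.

T₂ ≈ 1.09×10³ K

P ∝ T⁴, so T₂/T₁ = (P₂/P₁)^(1/4) = (2.90)^(1/4) = 1.30497.
T₂ = 833.4 × 1.30497 = 1.09×10³ K.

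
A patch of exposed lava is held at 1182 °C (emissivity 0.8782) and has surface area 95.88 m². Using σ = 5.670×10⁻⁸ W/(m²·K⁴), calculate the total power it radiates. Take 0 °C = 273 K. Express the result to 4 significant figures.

T = 1182 °C + 273 = 1455 K.
Area A = 95.88 m².
P = εσAT⁴ = 0.8782 × 5.670×10⁻⁸ × 95.88 × (1455)⁴ = 2.140×10⁷ W.

P ≈ 2.140×10⁷ W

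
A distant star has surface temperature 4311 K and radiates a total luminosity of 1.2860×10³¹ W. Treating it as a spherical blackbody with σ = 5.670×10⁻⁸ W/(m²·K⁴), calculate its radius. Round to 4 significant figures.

L = 4πR²σT⁴ ⇒ R = √(L/(4πσT⁴)).
σT⁴ = 1.95837×10⁷ W/m², so R = √(1.2860×10³¹/(4π×1.95837×10⁷)) = 2.286×10¹¹ m.

R ≈ 2.286×10¹¹ m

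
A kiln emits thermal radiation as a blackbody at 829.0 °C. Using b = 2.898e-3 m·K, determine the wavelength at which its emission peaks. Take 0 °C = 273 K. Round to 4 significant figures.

λ_max ≈ 2630 nm

T = 829.0 °C + 273 = 1102.0 K.
Wien's displacement law: λ_max = b/T = (2.898×10⁻³ m·K)/(1102.0 K) = 2.6298×10⁻⁶ m.
That is 2630 nm, in the infrared range.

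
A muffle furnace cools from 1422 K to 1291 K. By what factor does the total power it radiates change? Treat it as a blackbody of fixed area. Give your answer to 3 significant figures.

P ∝ T⁴, so P₂/P₁ = (T₂/T₁)⁴ = (1291/1422)⁴ = (0.907876)⁴ = 0.679.

P₂/P₁ ≈ 0.679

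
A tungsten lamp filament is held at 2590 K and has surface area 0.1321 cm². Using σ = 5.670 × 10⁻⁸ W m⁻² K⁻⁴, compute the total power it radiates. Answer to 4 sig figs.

Area A = 0.1321 cm² = 1.321×10⁻⁵ m².
P = σAT⁴ = 5.670×10⁻⁸ × 1.321×10⁻⁵ × (2590)⁴ = 33.70 W.

P ≈ 33.70 W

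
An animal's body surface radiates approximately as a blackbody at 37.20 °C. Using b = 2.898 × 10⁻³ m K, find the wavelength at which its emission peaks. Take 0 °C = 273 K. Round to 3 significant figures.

T = 37.20 °C + 273 = 310.20 K.
Wien's displacement law: λ_max = b/T = (2.898×10⁻³ m·K)/(310.20 K) = 9.342×10⁻⁶ m.
That is 9.34 μm, in the infrared range.

λ_max ≈ 9.34 μm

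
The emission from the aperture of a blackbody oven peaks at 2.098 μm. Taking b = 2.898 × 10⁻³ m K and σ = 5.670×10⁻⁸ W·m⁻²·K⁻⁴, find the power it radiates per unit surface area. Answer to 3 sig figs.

I ≈ 2.06×10⁵ W/m²

Wien's law: T = b/λ_max = 2.898×10⁻³/2.098×10⁻⁶ = 1381.32 K.
Then I = σT⁴ = 5.670×10⁻⁸×(1381.32)⁴ = 2.06×10⁵ W/m².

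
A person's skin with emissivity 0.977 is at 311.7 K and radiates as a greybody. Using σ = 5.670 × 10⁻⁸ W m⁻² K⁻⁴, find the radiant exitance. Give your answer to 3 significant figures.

Stefan–Boltzmann: I = εσT⁴ = 0.977 × 5.670×10⁻⁸ × (311.7)⁴ = 523 W/m².

I ≈ 523 W/m²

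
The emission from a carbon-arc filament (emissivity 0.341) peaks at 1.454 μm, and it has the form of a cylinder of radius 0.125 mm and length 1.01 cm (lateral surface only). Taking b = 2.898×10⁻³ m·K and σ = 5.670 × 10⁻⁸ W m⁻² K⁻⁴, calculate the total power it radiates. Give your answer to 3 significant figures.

Wien's law: T = b/λ_max = 2.898×10⁻³/1.454×10⁻⁶ = 1993.12 K.
Lateral area A = 2πrL = 2π×1.25×10⁻⁴×0.0101 = 7.93252×10⁻⁶ m².
Then P = εσAT⁴ = 0.341×5.670×10⁻⁸×7.93252×10⁻⁶×(1993.12)⁴ = 2.42 W.

P ≈ 2.42 W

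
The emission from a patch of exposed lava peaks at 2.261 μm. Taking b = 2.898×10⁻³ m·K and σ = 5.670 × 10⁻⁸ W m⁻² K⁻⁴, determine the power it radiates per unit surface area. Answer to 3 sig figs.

I ≈ 1.53×10⁵ W/m²

Wien's law: T = b/λ_max = 2.898×10⁻³/2.261×10⁻⁶ = 1281.73 K.
Then I = σT⁴ = 5.670×10⁻⁸×(1281.73)⁴ = 1.53×10⁵ W/m².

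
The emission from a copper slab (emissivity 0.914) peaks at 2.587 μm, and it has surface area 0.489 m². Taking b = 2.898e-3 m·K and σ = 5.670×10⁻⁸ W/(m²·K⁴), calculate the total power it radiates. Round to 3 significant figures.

Wien's law: T = b/λ_max = 2.898×10⁻³/2.587×10⁻⁶ = 1120.22 K.
Area A = 0.489 m².
Then P = εσAT⁴ = 0.914×5.670×10⁻⁸×0.489×(1120.22)⁴ = 3.99×10⁴ W.

P ≈ 3.99×10⁴ W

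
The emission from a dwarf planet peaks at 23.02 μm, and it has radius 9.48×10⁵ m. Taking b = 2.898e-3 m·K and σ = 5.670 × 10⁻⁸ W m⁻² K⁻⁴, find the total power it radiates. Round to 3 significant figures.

Wien's law: T = b/λ_max = 2.898×10⁻³/2.302×10⁻⁵ = 125.891 K.
Surface area A = 4πR² = 4π(9.48×10⁵ m)² = 1.12934×10¹³ m².
Then P = σAT⁴ = 5.670×10⁻⁸×1.12934×10¹³×(125.891)⁴ = 1.61×10¹⁴ W.

P ≈ 1.61×10¹⁴ W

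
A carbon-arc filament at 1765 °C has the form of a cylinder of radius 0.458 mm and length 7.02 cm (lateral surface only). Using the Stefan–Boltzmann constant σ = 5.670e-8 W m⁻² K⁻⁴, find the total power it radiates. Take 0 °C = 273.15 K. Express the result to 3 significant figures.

T = 1765 °C + 273.15 = 2038.15 K.
Lateral area A = 2πrL = 2π×4.58×10⁻⁴×0.0702 = 2.02014×10⁻⁴ m².
P = σAT⁴ = 5.670×10⁻⁸ × 2.02014×10⁻⁴ × (2038.15)⁴ = 198 W.

P ≈ 198 W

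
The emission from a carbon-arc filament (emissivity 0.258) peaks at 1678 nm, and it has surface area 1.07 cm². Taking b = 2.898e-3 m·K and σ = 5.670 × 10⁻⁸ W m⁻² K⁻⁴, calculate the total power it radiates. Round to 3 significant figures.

Wien's law: T = b/λ_max = 2.898×10⁻³/1.678×10⁻⁶ = 1727.06 K.
Area A = 1.07 cm² = 1.07×10⁻⁴ m².
Then P = εσAT⁴ = 0.258×5.670×10⁻⁸×1.07×10⁻⁴×(1727.06)⁴ = 13.9 W.

P ≈ 13.9 W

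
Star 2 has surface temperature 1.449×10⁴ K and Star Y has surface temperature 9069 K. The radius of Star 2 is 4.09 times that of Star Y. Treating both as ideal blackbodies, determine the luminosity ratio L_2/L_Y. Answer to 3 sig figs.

L ∝ R²T⁴, so L_2/L_Y = (R_2/R_Y)²(T_2/T_Y)⁴ = (4.09)² × (1.449×10⁴/9069)⁴ = 16.7281 × 6.51682 = 109.

L_2/L_Y ≈ 109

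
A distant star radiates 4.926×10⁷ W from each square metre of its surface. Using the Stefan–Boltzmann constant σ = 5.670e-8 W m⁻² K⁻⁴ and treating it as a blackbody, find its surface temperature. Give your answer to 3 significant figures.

I = σT⁴, so T = (I/σ)^(1/4) = (4.926×10⁷/(5.670×10⁻⁸))^(1/4) = 5.43×10³ K.

T ≈ 5.43×10³ K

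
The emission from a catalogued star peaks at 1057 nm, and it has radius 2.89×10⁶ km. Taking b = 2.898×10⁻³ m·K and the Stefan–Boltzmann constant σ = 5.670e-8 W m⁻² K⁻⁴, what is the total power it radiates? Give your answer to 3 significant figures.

Wien's law: T = b/λ_max = 2.898×10⁻³/1.057×10⁻⁶ = 2741.72 K.
Surface area A = 4πR² = 4π(2.89×10⁹ m)² = 1.04956×10²⁰ m².
Then P = σAT⁴ = 5.670×10⁻⁸×1.04956×10²⁰×(2741.72)⁴ = 3.36×10²⁶ W.

P ≈ 3.36×10²⁶ W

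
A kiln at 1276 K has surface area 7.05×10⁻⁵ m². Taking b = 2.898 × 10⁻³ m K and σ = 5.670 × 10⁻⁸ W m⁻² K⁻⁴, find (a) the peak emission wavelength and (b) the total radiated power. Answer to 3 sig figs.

(a) λ_max = b/T = 2.898×10⁻³/1276 = 2.271×10⁻⁶ m = 2.27×10³ nm.
Area A = 7.05×10⁻⁵ m².
(b) P = σAT⁴ = 5.670×10⁻⁸×7.05×10⁻⁵×(1276)⁴ = 10.6 W.

λ_max ≈ 2.27×10³ nm; P ≈ 10.6 W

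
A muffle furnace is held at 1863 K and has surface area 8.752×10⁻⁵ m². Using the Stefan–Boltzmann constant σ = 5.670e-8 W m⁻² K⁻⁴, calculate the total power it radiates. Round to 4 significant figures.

Area A = 8.752×10⁻⁵ m².
P = σAT⁴ = 5.670×10⁻⁸ × 8.752×10⁻⁵ × (1863)⁴ = 59.78 W.

P ≈ 59.78 W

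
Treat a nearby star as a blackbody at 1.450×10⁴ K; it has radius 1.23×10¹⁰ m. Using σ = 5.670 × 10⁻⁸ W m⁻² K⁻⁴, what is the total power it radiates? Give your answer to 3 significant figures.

Surface area A = 4πR² = 4π(1.23×10¹⁰ m)² = 1.90117×10²¹ m².
P = σAT⁴ = 5.670×10⁻⁸ × 1.90117×10²¹ × (1.450×10⁴)⁴ = 4.77×10³⁰ W.

P ≈ 4.77×10³⁰ W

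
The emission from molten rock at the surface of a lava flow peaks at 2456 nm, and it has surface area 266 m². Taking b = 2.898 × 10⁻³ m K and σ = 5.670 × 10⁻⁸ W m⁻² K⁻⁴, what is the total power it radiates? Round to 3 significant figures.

Wien's law: T = b/λ_max = 2.898×10⁻³/2.456×10⁻⁶ = 1179.97 K.
Area A = 266 m².
Then P = σAT⁴ = 5.670×10⁻⁸×266×(1179.97)⁴ = 2.92×10⁷ W.

P ≈ 2.92×10⁷ W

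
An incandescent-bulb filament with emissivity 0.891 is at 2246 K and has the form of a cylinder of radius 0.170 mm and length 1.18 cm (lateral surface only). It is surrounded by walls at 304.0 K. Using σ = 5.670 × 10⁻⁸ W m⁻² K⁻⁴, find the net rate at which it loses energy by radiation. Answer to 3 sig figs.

Net loss ≈ 16.2 W

Lateral area A = 2πrL = 2π×1.70×10⁻⁴×0.0118 = 1.26041×10⁻⁵ m².
Net radiated power P_net = εσA(T⁴ − T₀⁴) = 0.891×5.670×10⁻⁸×1.26041×10⁻⁵×(2246⁴ − 304.0⁴).
T⁴ − T₀⁴ = 2.54471×10¹³ − 8.54072×10⁹ = 2.54386×10¹³ K⁴, so P_net = 16.2 W.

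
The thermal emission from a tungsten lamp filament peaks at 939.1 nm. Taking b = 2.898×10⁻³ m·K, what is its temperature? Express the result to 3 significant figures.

Wien's law gives T = b/λ_max = (2.898×10⁻³ m·K)/(9.391×10⁻⁷ m) = 3.09×10³ K.

T ≈ 3.09×10³ K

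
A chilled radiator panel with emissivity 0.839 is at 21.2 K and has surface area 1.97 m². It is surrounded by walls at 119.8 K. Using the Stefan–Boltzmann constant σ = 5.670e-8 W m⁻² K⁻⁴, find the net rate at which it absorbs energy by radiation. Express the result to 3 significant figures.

Net gain ≈ 19.3 W

Area A = 1.97 m².
Net radiated power P_net = εσA(T⁴ − T₀⁴) = 0.839×5.670×10⁻⁸×1.97×(21.2⁴ − 119.8⁴).
T⁴ − T₀⁴ = 2.01996×10⁵ − 2.05981×10⁸ = -2.05779×10⁸ K⁴, so P_net = -19.3 W — negative, meaning a net gain of 19.3 W.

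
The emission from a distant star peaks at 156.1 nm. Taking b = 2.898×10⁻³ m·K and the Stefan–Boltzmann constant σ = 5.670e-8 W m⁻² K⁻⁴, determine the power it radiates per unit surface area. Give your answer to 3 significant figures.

I ≈ 6.74×10⁹ W/m²

Wien's law: T = b/λ_max = 2.898×10⁻³/1.561×10⁻⁷ = 18565.0 K.
Then I = σT⁴ = 5.670×10⁻⁸×(18565.0)⁴ = 6.74×10⁹ W/m².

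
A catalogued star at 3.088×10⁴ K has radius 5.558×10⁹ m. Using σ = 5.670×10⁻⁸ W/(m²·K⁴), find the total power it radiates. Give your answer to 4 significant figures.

P ≈ 2.001×10³¹ W

Surface area A = 4πR² = 4π(5.558×10⁹ m)² = 3.88192×10²⁰ m².
P = σAT⁴ = 5.670×10⁻⁸ × 3.88192×10²⁰ × (3.088×10⁴)⁴ = 2.001×10³¹ W.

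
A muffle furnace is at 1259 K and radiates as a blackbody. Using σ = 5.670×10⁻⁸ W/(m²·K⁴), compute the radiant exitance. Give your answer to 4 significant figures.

I ≈ 1.425×10⁵ W/m²

Stefan–Boltzmann: I = σT⁴ = 5.670×10⁻⁸ × (1259)⁴ = 1.425×10⁵ W/m².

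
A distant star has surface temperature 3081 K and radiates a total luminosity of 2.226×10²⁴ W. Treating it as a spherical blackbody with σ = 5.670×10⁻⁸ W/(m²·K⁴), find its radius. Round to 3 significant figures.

L = 4πR²σT⁴ ⇒ R = √(L/(4πσT⁴)).
σT⁴ = 5.10916×10⁶ W/m², so R = √(2.226×10²⁴/(4π×5.10916×10⁶)) = 1.86×10⁸ m.

R ≈ 1.86×10⁸ m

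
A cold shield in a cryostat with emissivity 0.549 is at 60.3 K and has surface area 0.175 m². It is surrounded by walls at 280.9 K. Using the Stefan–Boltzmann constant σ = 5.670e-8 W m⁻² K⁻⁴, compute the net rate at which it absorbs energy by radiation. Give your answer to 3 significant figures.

Net gain ≈ 33.8 W

Area A = 0.175 m².
Net radiated power P_net = εσA(T⁴ − T₀⁴) = 0.549×5.670×10⁻⁸×0.175×(60.3⁴ − 280.9⁴).
T⁴ − T₀⁴ = 1.32212×10⁷ − 6.22597×10⁹ = -6.21275×10⁹ K⁴, so P_net = -33.8 W — negative, meaning a net gain of 33.8 W.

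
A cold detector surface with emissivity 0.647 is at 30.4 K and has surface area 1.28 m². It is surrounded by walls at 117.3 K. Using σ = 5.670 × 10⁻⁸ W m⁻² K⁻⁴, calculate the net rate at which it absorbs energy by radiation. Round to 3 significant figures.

Area A = 1.28 m².
Net radiated power P_net = εσA(T⁴ − T₀⁴) = 0.647×5.670×10⁻⁸×1.28×(30.4⁴ − 117.3⁴).
T⁴ − T₀⁴ = 8.54072×10⁵ − 1.89318×10⁸ = -1.88464×10⁸ K⁴, so P_net = -8.85 W — negative, meaning a net gain of 8.85 W.

Net gain ≈ 8.85 W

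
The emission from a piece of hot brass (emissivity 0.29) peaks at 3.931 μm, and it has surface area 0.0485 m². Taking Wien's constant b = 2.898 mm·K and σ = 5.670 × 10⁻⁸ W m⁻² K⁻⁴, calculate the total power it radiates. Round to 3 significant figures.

P ≈ 236 W

Wien's law: T = b/λ_max = 2.898×10⁻³/3.931×10⁻⁶ = 737.217 K.
Area A = 0.0485 m².
Then P = εσAT⁴ = 0.29×5.670×10⁻⁸×0.0485×(737.217)⁴ = 236 W.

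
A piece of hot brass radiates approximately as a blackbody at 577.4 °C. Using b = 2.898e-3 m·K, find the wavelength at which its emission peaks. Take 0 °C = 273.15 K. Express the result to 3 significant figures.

T = 577.4 °C + 273.15 = 850.55 K.
Wien's displacement law: λ_max = b/T = (2.898×10⁻³ m·K)/(850.55 K) = 3.407×10⁻⁶ m.
That is 3.41 μm, in the infrared range.

λ_max ≈ 3.41 μm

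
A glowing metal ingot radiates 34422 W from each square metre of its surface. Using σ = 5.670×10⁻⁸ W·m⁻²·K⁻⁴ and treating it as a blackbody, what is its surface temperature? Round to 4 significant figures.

T ≈ 882.7 K

I = σT⁴, so T = (I/σ)^(1/4) = (34422/(5.670×10⁻⁸))^(1/4) = 882.7 K.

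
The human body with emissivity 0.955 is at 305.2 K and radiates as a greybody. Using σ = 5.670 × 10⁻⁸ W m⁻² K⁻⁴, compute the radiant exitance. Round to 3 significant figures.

Stefan–Boltzmann: I = εσT⁴ = 0.955 × 5.670×10⁻⁸ × (305.2)⁴ = 470 W/m².

I ≈ 470 W/m²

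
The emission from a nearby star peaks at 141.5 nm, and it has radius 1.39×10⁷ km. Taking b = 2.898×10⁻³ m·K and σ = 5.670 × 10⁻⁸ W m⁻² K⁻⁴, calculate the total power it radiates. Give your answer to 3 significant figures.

Wien's law: T = b/λ_max = 2.898×10⁻³/1.415×10⁻⁷ = 20480.6 K.
Surface area A = 4πR² = 4π(1.39×10¹⁰ m)² = 2.42795×10²¹ m².
Then P = σAT⁴ = 5.670×10⁻⁸×2.42795×10²¹×(20480.6)⁴ = 2.42×10³¹ W.

P ≈ 2.42×10³¹ W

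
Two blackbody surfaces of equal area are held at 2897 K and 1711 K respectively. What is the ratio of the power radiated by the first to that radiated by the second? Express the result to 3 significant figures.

With equal areas, P₁/P₂ = (T₁/T₂)⁴ = (2897/1711)⁴ = 8.22.

P₁/P₂ ≈ 8.22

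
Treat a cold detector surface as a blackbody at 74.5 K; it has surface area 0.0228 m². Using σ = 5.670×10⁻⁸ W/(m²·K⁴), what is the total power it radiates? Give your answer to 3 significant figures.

Area A = 0.0228 m².
P = σAT⁴ = 5.670×10⁻⁸ × 0.0228 × (74.5)⁴ = 0.0398 W.

P ≈ 0.0398 W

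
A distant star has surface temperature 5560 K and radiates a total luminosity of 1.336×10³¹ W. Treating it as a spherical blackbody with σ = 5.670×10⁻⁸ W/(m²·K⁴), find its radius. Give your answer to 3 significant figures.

L = 4πR²σT⁴ ⇒ R = √(L/(4πσT⁴)).
σT⁴ = 5.41854×10⁷ W/m², so R = √(1.336×10³¹/(4π×5.41854×10⁷)) = 1.40×10¹¹ m.

R ≈ 1.40×10¹¹ m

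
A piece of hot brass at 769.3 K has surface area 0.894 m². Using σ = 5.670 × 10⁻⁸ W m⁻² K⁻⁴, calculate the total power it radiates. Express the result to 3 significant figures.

Area A = 0.894 m².
P = σAT⁴ = 5.670×10⁻⁸ × 0.894 × (769.3)⁴ = 1.78×10⁴ W.

P ≈ 1.78×10⁴ W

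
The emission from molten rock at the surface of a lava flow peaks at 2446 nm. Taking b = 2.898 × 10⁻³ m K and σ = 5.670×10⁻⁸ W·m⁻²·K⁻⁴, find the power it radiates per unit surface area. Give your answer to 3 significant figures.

I ≈ 1.12×10⁵ W/m²

Wien's law: T = b/λ_max = 2.898×10⁻³/2.446×10⁻⁶ = 1184.79 K.
Then I = σT⁴ = 5.670×10⁻⁸×(1184.79)⁴ = 1.12×10⁵ W/m².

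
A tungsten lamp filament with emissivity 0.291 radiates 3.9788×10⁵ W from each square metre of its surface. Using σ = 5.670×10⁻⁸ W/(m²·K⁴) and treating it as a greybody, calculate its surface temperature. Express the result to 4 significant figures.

T ≈ 2216 K

I = εσT⁴, so T = (I/εσ)^(1/4) = (3.9788×10⁵/(0.291×5.670×10⁻⁸))^(1/4) = 2216 K.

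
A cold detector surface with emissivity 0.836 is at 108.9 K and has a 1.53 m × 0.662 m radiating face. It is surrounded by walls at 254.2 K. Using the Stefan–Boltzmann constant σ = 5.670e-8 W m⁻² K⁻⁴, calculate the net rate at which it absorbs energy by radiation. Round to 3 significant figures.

Area A = 1.53 × 0.662 = 1.01286 m².
Net radiated power P_net = εσA(T⁴ − T₀⁴) = 0.836×5.670×10⁻⁸×1.01286×(108.9⁴ − 254.2⁴).
T⁴ − T₀⁴ = 1.40641×10⁸ − 4.17544×10⁹ = -4.03480×10⁹ K⁴, so P_net = -194 W — negative, meaning a net gain of 194 W.

Net gain ≈ 194 W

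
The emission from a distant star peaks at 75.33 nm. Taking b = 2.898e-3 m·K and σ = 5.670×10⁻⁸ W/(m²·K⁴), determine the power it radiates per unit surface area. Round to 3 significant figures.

Wien's law: T = b/λ_max = 2.898×10⁻³/7.533×10⁻⁸ = 38470.7 K.
Then I = σT⁴ = 5.670×10⁻⁸×(38470.7)⁴ = 1.24×10¹¹ W/m².

I ≈ 1.24×10¹¹ W/m²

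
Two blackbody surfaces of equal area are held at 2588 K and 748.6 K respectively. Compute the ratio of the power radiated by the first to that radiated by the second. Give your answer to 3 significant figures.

With equal areas, P₁/P₂ = (T₁/T₂)⁴ = (2588/748.6)⁴ = 143.

P₁/P₂ ≈ 143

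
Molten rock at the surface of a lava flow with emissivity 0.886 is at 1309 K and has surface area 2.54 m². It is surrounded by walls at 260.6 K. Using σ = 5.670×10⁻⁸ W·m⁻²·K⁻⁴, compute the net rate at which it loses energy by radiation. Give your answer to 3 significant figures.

Net loss ≈ 3.74×10⁵ W

Area A = 2.54 m².
Net radiated power P_net = εσA(T⁴ − T₀⁴) = 0.886×5.670×10⁻⁸×2.54×(1309⁴ − 260.6⁴).
T⁴ − T₀⁴ = 2.93602×10¹² − 4.61209×10⁹ = 2.93141×10¹² K⁴, so P_net = 3.74×10⁵ W.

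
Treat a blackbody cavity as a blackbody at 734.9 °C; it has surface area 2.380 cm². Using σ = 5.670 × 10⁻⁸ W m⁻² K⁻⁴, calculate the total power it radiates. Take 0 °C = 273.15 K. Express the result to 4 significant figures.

T = 734.9 °C + 273.15 = 1008.05 K.
Area A = 2.380 cm² = 2.380×10⁻⁴ m².
P = σAT⁴ = 5.670×10⁻⁸ × 2.380×10⁻⁴ × (1008.05)⁴ = 13.93 W.

P ≈ 13.93 W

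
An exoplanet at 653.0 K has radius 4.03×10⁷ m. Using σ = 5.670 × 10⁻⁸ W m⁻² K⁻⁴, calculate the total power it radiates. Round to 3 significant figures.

Surface area A = 4πR² = 4π(4.03×10⁷ m)² = 2.04089×10¹⁶ m².
P = σAT⁴ = 5.670×10⁻⁸ × 2.04089×10¹⁶ × (653.0)⁴ = 2.10×10²⁰ W.

P ≈ 2.10×10²⁰ W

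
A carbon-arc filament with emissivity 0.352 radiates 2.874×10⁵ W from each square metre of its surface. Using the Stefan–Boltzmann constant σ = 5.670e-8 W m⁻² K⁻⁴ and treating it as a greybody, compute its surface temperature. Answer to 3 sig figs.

I = εσT⁴, so T = (I/εσ)^(1/4) = (2.874×10⁵/(0.352×5.670×10⁻⁸))^(1/4) = 1.95×10³ K.

T ≈ 1.95×10³ K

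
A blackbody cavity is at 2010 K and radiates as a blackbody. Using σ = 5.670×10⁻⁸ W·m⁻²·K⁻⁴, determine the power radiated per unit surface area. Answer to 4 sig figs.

I ≈ 9.255×10⁵ W/m²

Stefan–Boltzmann: I = σT⁴ = 5.670×10⁻⁸ × (2010)⁴ = 9.255×10⁵ W/m².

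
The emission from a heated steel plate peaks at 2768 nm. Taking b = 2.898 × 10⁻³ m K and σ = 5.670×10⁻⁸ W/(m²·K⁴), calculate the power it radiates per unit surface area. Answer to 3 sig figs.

Wien's law: T = b/λ_max = 2.898×10⁻³/2.768×10⁻⁶ = 1046.97 K.
Then I = σT⁴ = 5.670×10⁻⁸×(1046.97)⁴ = 6.81×10⁴ W/m².

I ≈ 6.81×10⁴ W/m²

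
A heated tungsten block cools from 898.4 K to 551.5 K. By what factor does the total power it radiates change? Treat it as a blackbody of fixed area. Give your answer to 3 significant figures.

P ∝ T⁴, so P₂/P₁ = (T₂/T₁)⁴ = (551.5/898.4)⁴ = (0.613869)⁴ = 0.142.

P₂/P₁ ≈ 0.142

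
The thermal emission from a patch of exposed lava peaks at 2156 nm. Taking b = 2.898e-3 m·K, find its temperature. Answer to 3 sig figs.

Wien's law gives T = b/λ_max = (2.898×10⁻³ m·K)/(2.156×10⁻⁶ m) = 1.34×10³ K.

T ≈ 1.34×10³ K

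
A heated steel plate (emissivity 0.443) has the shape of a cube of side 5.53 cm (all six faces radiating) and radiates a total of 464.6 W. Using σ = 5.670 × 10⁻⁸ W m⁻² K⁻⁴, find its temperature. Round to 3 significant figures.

Area A = 6s² = 6×(0.0553 m)² = 0.0183485 m².
P = εσAT⁴ ⇒ T = (P/(εσA))^(1/4) = (464.6/(0.443×5.670×10⁻⁸×0.0183485))^(1/4) = 1.00×10³ K.

T ≈ 1.00×10³ K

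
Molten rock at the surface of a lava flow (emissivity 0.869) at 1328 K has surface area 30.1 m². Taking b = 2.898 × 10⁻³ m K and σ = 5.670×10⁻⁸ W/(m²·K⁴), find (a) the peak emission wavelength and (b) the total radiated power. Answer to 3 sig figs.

(a) λ_max = b/T = 2.898×10⁻³/1328 = 2.182×10⁻⁶ m = 2.18 μm.
Area A = 30.1 m².
(b) P = εσAT⁴ = 0.869×5.670×10⁻⁸×30.1×(1328)⁴ = 4.61×10⁶ W.

λ_max ≈ 2.18 μm; P ≈ 4.61×10⁶ W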